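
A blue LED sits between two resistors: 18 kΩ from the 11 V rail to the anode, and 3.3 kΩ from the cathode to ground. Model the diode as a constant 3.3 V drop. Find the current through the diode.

I ≈ 0.36 mA

The two resistors are in series with the diode, so KVL gives 11 = I·18 + 3.3 + I·3.3.
I = (11 − 3.3) / (18 + 3.3) kΩ = 7.7 / 21.3 = 0.362 mA.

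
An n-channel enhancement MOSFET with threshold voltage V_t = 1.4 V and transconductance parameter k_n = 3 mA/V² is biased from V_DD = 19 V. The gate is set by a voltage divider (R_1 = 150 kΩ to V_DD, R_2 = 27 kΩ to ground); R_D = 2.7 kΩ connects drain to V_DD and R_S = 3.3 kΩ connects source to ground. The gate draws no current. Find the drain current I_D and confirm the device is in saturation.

V_G = V_DD·R_2/(R_1+R_2) = 19×27/177 = 2.9 V.
Assume saturation: I_D = (k_n/2)(V_GS − V_t)² with V_GS = V_G − I_D·R_S = 2.9 − 3.3·I_D.
Substituting gives 16.3·I_D² − 15.8·I_D + 3.37 = 0, with roots I_D = 0.315 or 0.654 mA.
The root I_D = 0.654 mA gives V_GS = 0.74 V ≤ V_t, so take I_D = 0.315 mA.
Then V_GS = 1.86 V and V_DS = V_DD − I_D(R_D+R_S) = 19 − 0.315×6 = 17.1 V.
Saturation requires V_DS ≥ V_GS − V_t = 0.458 V; 17.1 ≥ 0.458 ✓.

I_D ≈ 0.32 mA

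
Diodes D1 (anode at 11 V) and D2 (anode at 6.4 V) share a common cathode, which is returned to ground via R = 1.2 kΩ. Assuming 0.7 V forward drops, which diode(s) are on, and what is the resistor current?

Assume both conduct. Then node N would need to be at both 11−0.7 = 10.3 V and 6.4−0.7 = 5.7 V, which is impossible.
Assume only D1 conducts: V_N = 11 − 0.7 = 10.3 V, so I_R = 10.3/1.2 = 8.58 mA.
Check D2: its anode-to-cathode voltage is 6.4 − 10.3 = -3.9 V < 0.7 V, so it is off. The assumption is consistent.

Only D1 conducts; I_R ≈ 8.6 mA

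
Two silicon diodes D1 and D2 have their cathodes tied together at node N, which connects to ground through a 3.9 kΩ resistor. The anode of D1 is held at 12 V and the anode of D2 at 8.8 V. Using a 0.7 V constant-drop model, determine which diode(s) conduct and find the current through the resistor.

Only D1 conducts; I_R ≈ 2.9 mA

Assume both conduct. Then node N would need to be at both 12−0.7 = 11.3 V and 8.8−0.7 = 8.1 V, which is impossible.
Assume only D1 conducts: V_N = 12 − 0.7 = 11.3 V, so I_R = 11.3/3.9 = 2.9 mA.
Check D2: its anode-to-cathode voltage is 8.8 − 11.3 = -2.5 V < 0.7 V, so it is off. The assumption is consistent.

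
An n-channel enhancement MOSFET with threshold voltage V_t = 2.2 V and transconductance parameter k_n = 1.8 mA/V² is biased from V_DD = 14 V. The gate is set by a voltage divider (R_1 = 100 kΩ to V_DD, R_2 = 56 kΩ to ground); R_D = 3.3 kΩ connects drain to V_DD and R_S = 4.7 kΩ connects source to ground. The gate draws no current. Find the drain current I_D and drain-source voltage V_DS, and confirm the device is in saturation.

I_D ≈ 0.45 mA, V_DS ≈ 10 V

V_G = V_DD·R_2/(R_1+R_2) = 14×56/156 = 5.03 V.
Assume saturation: I_D = (k_n/2)(V_GS − V_t)² with V_GS = V_G − I_D·R_S = 5.03 − 4.7·I_D.
Substituting gives 19.9·I_D² − 24.9·I_D + 7.19 = 0, with roots I_D = 0.451 or 0.802 mA.
The root I_D = 0.802 mA gives V_GS = 1.26 V ≤ V_t, so take I_D = 0.451 mA.
Then V_GS = 2.91 V and V_DS = V_DD − I_D(R_D+R_S) = 14 − 0.451×8 = 10.4 V.
Saturation requires V_DS ≥ V_GS − V_t = 0.708 V; 10.4 ≥ 0.708 ✓.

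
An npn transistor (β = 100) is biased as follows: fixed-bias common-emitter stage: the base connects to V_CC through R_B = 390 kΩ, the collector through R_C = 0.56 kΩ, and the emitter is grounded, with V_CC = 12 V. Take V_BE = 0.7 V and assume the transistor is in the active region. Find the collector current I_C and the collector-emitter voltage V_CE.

Base loop: V_CC = I_B·R_B + V_BE, so I_B = (12 − 0.7)/390 kΩ = 0.029 mA.
In the active region I_C = β·I_B = 100 × 0.029 = 2.9 mA.
Collector loop: V_CE = V_CC − I_C·R_C = 12 − 2.9×0.56 = 10.4 V.
Since V_CE = 10.4 V > V_CE(sat) ≈ 0.2 V, the transistor is in the active region as assumed.

I_C ≈ 2.9 mA, V_CE ≈ 10 V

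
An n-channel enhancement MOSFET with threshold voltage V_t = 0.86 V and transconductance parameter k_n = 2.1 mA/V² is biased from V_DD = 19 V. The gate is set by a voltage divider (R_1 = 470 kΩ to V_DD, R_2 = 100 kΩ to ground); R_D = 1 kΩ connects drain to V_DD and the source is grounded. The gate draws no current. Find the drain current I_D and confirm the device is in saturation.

I_D ≈ 6.4 mA

V_G = V_DD·R_2/(R_1+R_2) = 19×100/570 = 3.33 V. With the source grounded, V_GS = V_G = 3.33 V.
Assume saturation: I_D = (k_n/2)(V_GS − V_t)² = (2.1/2)×(3.33 − 0.86)² = 1.05×2.47² = 6.42 mA.
V_DS = V_DD − I_D·R_D = 19 − 6.42×1 = 12.6 V.
Saturation requires V_DS ≥ V_GS − V_t = 2.47 V; 12.6 ≥ 2.47 ✓.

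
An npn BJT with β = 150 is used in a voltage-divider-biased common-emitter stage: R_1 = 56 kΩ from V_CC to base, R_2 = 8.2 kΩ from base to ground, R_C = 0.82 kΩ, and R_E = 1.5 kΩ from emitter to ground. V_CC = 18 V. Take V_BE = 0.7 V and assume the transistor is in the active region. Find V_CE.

V_CE ≈ 16 V

Thevenize the base divider: V_Th = V_CC·R_2/(R_1+R_2) = 18×8.2/64.2 = 2.3 V, R_Th = R_1‖R_2 = 7.15 kΩ.
Base-emitter loop: V_Th = I_B·R_Th + V_BE + (β+1)I_B·R_E, so I_B = (2.3 − 0.7) / (7.15 + 151×1.5) = 0.00684 mA.
I_C = β·I_B = 150×0.00684 = 1.03 mA, and I_E = (β+1)I_B = 1.03 mA.
V_CE = V_CC − I_C·R_C − I_E·R_E = 18 − 1.03×0.82 − 1.03×1.5 = 15.6 V.
V_CE = 15.6 V > 0.2 V confirms active-region operation.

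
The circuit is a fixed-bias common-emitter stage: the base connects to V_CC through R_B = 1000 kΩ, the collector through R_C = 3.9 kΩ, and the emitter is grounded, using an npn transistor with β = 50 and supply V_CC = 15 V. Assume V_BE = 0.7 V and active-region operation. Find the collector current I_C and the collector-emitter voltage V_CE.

Base loop: V_CC = I_B·R_B + V_BE, so I_B = (15 − 0.7)/1000 kΩ = 0.0143 mA.
In the active region I_C = β·I_B = 50 × 0.0143 = 0.715 mA.
Collector loop: V_CE = V_CC − I_C·R_C = 15 − 0.715×3.9 = 12.2 V.
Since V_CE = 12.2 V > V_CE(sat) ≈ 0.2 V, the transistor is in the active region as assumed.

I_C ≈ 0.71 mA, V_CE ≈ 12 V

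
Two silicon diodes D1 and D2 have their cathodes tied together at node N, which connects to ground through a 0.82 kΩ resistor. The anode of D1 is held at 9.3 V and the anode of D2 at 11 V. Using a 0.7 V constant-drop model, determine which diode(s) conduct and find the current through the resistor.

Assume both conduct. Then node N would need to be at both 9.3−0.7 = 8.6 V and 11−0.7 = 10.3 V, which is impossible.
Assume only D2 conducts: V_N = 11 − 0.7 = 10.3 V, so I_R = 10.3/0.82 = 12.6 mA.
Check D1: its anode-to-cathode voltage is 9.3 − 10.3 = -1 V < 0.7 V, so it is off. The assumption is consistent.

Only D2 conducts; I_R ≈ 13 mA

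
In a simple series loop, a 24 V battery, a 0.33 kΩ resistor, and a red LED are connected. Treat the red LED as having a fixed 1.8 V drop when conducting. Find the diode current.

KVL around the loop: 24 = V_D + I·R = 1.8 + I × 0.33 kΩ.
So I = (24 − 1.8) / 0.33 kΩ = 22.2 / 0.33 = 67.3 mA.

I ≈ 67 mA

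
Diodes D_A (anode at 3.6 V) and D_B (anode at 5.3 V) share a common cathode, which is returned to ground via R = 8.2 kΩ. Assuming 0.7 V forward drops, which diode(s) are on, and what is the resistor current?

Only D_B conducts; I_R ≈ 0.56 mA

Assume both conduct. Then node N would need to be at both 3.6−0.7 = 2.9 V and 5.3−0.7 = 4.6 V, which is impossible.
Assume only D_B conducts: V_N = 5.3 − 0.7 = 4.6 V, so I_R = 4.6/8.2 = 0.561 mA.
Check D_A: its anode-to-cathode voltage is 3.6 − 4.6 = -1 V < 0.7 V, so it is off. The assumption is consistent.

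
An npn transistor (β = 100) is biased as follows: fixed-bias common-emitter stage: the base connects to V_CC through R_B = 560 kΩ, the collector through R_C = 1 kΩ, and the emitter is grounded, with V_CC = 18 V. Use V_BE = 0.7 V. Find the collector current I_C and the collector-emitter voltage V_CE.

I_C ≈ 3.1 mA, V_CE ≈ 15 V

Base loop: V_CC = I_B·R_B + V_BE, so I_B = (18 − 0.7)/560 kΩ = 0.0309 mA.
In the active region I_C = β·I_B = 100 × 0.0309 = 3.09 mA.
Collector loop: V_CE = V_CC − I_C·R_C = 18 − 3.09×1 = 14.9 V.
Since V_CE = 14.9 V > V_CE(sat) ≈ 0.2 V, the transistor is in the active region as assumed.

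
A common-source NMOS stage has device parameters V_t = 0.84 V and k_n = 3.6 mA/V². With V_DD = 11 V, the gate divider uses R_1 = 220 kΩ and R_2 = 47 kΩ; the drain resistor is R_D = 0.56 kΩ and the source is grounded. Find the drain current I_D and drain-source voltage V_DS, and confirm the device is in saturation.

I_D ≈ 2.2 mA, V_DS ≈ 9.8 V

V_G = V_DD·R_2/(R_1+R_2) = 11×47/267 = 1.94 V. With the source grounded, V_GS = V_G = 1.94 V.
Assume saturation: I_D = (k_n/2)(V_GS − V_t)² = (3.6/2)×(1.94 − 0.84)² = 1.8×1.1² = 2.16 mA.
V_DS = V_DD − I_D·R_D = 11 − 2.16×0.56 = 9.79 V.
Saturation requires V_DS ≥ V_GS − V_t = 1.1 V; 9.79 ≥ 1.1 ✓.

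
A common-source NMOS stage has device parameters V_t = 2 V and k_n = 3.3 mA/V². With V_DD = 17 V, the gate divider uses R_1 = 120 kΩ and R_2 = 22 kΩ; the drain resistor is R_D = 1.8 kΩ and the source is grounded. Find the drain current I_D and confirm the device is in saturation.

V_G = V_DD·R_2/(R_1+R_2) = 17×22/142 = 2.63 V. With the source grounded, V_GS = V_G = 2.63 V.
Assume saturation: I_D = (k_n/2)(V_GS − V_t)² = (3.3/2)×(2.63 − 2)² = 1.65×0.634² = 0.663 mA.
V_DS = V_DD − I_D·R_D = 17 − 0.663×1.8 = 15.8 V.
Saturation requires V_DS ≥ V_GS − V_t = 0.634 V; 15.8 ≥ 0.634 ✓.

I_D ≈ 0.66 mA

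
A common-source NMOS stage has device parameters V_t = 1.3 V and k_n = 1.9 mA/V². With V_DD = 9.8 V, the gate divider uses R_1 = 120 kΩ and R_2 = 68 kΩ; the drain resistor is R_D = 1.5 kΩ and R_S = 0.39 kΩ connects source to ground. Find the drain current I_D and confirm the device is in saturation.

V_G = V_DD·R_2/(R_1+R_2) = 9.8×68/188 = 3.54 V.
Assume saturation: I_D = (k_n/2)(V_GS − V_t)² with V_GS = V_G − I_D·R_S = 3.54 − 0.39·I_D.
Substituting gives 0.144·I_D² − 2.66·I_D + 4.79 = 0, with roots I_D = 2.02 or 16.4 mA.
The root I_D = 16.4 mA gives V_GS = -2.86 V ≤ V_t, so take I_D = 2.02 mA.
Then V_GS = 2.76 V and V_DS = V_DD − I_D(R_D+R_S) = 9.8 − 2.02×1.89 = 5.99 V.
Saturation requires V_DS ≥ V_GS − V_t = 1.46 V; 5.99 ≥ 1.46 ✓.

I_D ≈ 2 mA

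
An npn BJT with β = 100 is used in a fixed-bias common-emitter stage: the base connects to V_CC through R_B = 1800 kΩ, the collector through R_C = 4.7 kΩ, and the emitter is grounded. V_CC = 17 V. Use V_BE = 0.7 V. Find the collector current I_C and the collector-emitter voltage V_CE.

Base loop: V_CC = I_B·R_B + V_BE, so I_B = (17 − 0.7)/1800 kΩ = 0.00906 mA.
In the active region I_C = β·I_B = 100 × 0.00906 = 0.906 mA.
Collector loop: V_CE = V_CC − I_C·R_C = 17 − 0.906×4.7 = 12.7 V.
Since V_CE = 12.7 V > V_CE(sat) ≈ 0.2 V, the transistor is in the active region as assumed.

I_C ≈ 0.91 mA, V_CE ≈ 13 V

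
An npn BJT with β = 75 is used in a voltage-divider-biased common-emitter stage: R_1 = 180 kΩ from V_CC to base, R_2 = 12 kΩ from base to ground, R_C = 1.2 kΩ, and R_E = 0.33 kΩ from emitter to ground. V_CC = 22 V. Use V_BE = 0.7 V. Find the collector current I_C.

Thevenize the base divider: V_Th = V_CC·R_2/(R_1+R_2) = 22×12/192 = 1.38 V, R_Th = R_1‖R_2 = 11.2 kΩ.
Base-emitter loop: V_Th = I_B·R_Th + V_BE + (β+1)I_B·R_E, so I_B = (1.38 − 0.7) / (11.2 + 76×0.33) = 0.0186 mA.
I_C = β·I_B = 75×0.0186 = 1.39 mA, and I_E = (β+1)I_B = 1.41 mA.
V_CE = V_CC − I_C·R_C − I_E·R_E = 22 − 1.39×1.2 − 1.41×0.33 = 19.9 V.
V_CE = 19.9 V > 0.2 V confirms active-region operation.

I_C ≈ 1.4 mA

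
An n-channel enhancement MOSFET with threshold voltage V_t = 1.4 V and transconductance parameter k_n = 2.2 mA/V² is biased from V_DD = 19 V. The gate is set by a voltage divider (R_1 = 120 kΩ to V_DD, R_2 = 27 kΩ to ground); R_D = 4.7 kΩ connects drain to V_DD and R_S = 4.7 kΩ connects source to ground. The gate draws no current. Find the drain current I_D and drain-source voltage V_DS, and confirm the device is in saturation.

V_G = V_DD·R_2/(R_1+R_2) = 19×27/147 = 3.49 V.
Assume saturation: I_D = (k_n/2)(V_GS − V_t)² with V_GS = V_G − I_D·R_S = 3.49 − 4.7·I_D.
Substituting gives 24.3·I_D² − 22.6·I_D + 4.8 = 0, with roots I_D = 0.328 or 0.602 mA.
The root I_D = 0.602 mA gives V_GS = 0.66 V ≤ V_t, so take I_D = 0.328 mA.
Then V_GS = 1.95 V and V_DS = V_DD − I_D(R_D+R_S) = 19 − 0.328×9.4 = 15.9 V.
Saturation requires V_DS ≥ V_GS − V_t = 0.546 V; 15.9 ≥ 0.546 ✓.

I_D ≈ 0.33 mA, V_DS ≈ 16 V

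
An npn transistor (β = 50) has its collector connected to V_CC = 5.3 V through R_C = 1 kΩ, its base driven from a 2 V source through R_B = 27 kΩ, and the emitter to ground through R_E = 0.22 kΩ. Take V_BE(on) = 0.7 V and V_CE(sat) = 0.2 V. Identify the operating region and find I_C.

Assume active. Base-emitter loop: I_B = (V_BB − V_BE)/(R_B + (β+1)R_E) = (2 − 0.7)/(27 + 51×0.22) = 0.034 mA.
I_C = β·I_B = 50×0.034 = 1.7 mA.
V_CE = V_CC − I_C·R_C − I_E·R_E = 5.3 − 1.7×1 − 1.73×0.22 = 3.22 V > V_CE(sat), so the active-region assumption holds.

active; I_C ≈ 1.7 mA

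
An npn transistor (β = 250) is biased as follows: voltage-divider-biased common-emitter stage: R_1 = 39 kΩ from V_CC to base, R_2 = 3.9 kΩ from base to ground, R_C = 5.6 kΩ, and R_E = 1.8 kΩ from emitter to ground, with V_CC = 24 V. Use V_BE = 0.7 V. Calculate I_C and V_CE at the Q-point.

Thevenize the base divider: V_Th = V_CC·R_2/(R_1+R_2) = 24×3.9/42.9 = 2.18 V, R_Th = R_1‖R_2 = 3.55 kΩ.
Base-emitter loop: V_Th = I_B·R_Th + V_BE + (β+1)I_B·R_E, so I_B = (2.18 − 0.7) / (3.55 + 251×1.8) = 0.00325 mA.
I_C = β·I_B = 250×0.00325 = 0.814 mA, and I_E = (β+1)I_B = 0.817 mA.
V_CE = V_CC − I_C·R_C − I_E·R_E = 24 − 0.814×5.6 − 0.817×1.8 = 18 V.
V_CE = 18 V > 0.2 V confirms active-region operation.

I_C ≈ 0.81 mA, V_CE ≈ 18 V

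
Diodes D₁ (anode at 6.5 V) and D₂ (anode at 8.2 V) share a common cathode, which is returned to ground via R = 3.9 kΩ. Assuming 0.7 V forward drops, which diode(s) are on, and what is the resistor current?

Assume both conduct. Then node N would need to be at both 6.5−0.7 = 5.8 V and 8.2−0.7 = 7.5 V, which is impossible.
Assume only D₂ conducts: V_N = 8.2 − 0.7 = 7.5 V, so I_R = 7.5/3.9 = 1.92 mA.
Check D₁: its anode-to-cathode voltage is 6.5 − 7.5 = -1 V < 0.7 V, so it is off. The assumption is consistent.

Only D₂ conducts; I_R ≈ 1.9 mA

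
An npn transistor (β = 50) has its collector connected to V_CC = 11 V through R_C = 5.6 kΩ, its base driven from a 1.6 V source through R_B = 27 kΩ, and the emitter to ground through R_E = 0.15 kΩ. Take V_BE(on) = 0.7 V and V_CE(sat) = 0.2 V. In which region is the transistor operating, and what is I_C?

active; I_C ≈ 1.3 mA

Assume active. Base-emitter loop: I_B = (V_BB − V_BE)/(R_B + (β+1)R_E) = (1.6 − 0.7)/(27 + 51×0.15) = 0.026 mA.
I_C = β·I_B = 50×0.026 = 1.3 mA.
V_CE = V_CC − I_C·R_C − I_E·R_E = 11 − 1.3×5.6 − 1.32×0.15 = 3.53 V > V_CE(sat), so the active-region assumption holds.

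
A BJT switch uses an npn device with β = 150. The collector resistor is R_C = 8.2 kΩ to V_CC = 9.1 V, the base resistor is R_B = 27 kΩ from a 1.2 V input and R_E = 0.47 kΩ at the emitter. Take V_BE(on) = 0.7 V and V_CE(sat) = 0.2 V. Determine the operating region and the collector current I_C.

Assume active. Base-emitter loop: I_B = (V_BB − V_BE)/(R_B + (β+1)R_E) = (1.2 − 0.7)/(27 + 151×0.47) = 0.0051 mA.
I_C = β·I_B = 150×0.0051 = 0.766 mA.
V_CE = V_CC − I_C·R_C − I_E·R_E = 9.1 − 0.766×8.2 − 0.771×0.47 = 2.46 V > V_CE(sat), so the active-region assumption holds.

active; I_C ≈ 0.77 mA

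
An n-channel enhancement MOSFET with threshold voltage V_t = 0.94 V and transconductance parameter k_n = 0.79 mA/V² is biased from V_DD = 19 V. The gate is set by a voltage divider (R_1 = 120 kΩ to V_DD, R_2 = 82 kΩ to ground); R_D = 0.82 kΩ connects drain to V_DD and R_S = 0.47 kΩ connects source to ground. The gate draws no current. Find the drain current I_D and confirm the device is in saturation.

I_D ≈ 6.1 mA

V_G = V_DD·R_2/(R_1+R_2) = 19×82/202 = 7.71 V.
Assume saturation: I_D = (k_n/2)(V_GS − V_t)² with V_GS = V_G − I_D·R_S = 7.71 − 0.47·I_D.
Substituting gives 0.0873·I_D² − 3.51·I_D + 18.1 = 0, with roots I_D = 6.07 or 34.2 mA.
The root I_D = 34.2 mA gives V_GS = -8.37 V ≤ V_t, so take I_D = 6.07 mA.
Then V_GS = 4.86 V and V_DS = V_DD − I_D(R_D+R_S) = 19 − 6.07×1.29 = 11.2 V.
Saturation requires V_DS ≥ V_GS − V_t = 3.92 V; 11.2 ≥ 3.92 ✓.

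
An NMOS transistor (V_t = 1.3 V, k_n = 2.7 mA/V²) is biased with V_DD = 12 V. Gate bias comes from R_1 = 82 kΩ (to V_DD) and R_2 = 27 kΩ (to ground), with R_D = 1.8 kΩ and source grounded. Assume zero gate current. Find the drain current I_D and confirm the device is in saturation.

I_D ≈ 3.8 mA

V_G = V_DD·R_2/(R_1+R_2) = 12×27/109 = 2.97 V. With the source grounded, V_GS = V_G = 2.97 V.
Assume saturation: I_D = (k_n/2)(V_GS − V_t)² = (2.7/2)×(2.97 − 1.3)² = 1.35×1.67² = 3.78 mA.
V_DS = V_DD − I_D·R_D = 12 − 3.78×1.8 = 5.2 V.
Saturation requires V_DS ≥ V_GS − V_t = 1.67 V; 5.2 ≥ 1.67 ✓.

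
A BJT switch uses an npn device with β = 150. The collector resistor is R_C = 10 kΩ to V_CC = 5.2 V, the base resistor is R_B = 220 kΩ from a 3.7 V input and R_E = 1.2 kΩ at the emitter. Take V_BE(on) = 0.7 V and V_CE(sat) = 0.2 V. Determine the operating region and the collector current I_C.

Assume active: I_B = (3.7 − 0.7)/(220 + 151×1.2) = 0.00748 mA, I_C = β·I_B = 1.12 mA.
Then V_CE = 5.2 − 1.12×10 − 1.13×1.2 = -7.37 V < 0.2 V — the active assumption fails.
Re-solve with V_CE = 0.2 V. KCL at the emitter: V_E/R_E = (V_BB−0.7−V_E)/R_B + (V_CC−0.2−V_E)/R_C, giving V_E = 0.548 V.
I_C = (V_CC − 0.2 − V_E)/R_C = (5 − 0.548)/10 = 0.445 mA.
Check: I_B = (3 − 0.548)/220 = 0.0111 mA, and β·I_B = 1.67 mA > I_C, confirming saturation.

saturation; I_C ≈ 0.45 mA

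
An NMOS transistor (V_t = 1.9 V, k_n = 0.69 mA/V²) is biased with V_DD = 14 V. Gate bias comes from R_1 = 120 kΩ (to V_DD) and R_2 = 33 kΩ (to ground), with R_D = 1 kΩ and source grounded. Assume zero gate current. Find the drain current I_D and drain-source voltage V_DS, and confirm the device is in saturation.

I_D ≈ 0.43 mA, V_DS ≈ 14 V

V_G = V_DD·R_2/(R_1+R_2) = 14×33/153 = 3.02 V. With the source grounded, V_GS = V_G = 3.02 V.
Assume saturation: I_D = (k_n/2)(V_GS − V_t)² = (0.69/2)×(3.02 − 1.9)² = 0.345×1.12² = 0.432 mA.
V_DS = V_DD − I_D·R_D = 14 − 0.432×1 = 13.6 V.
Saturation requires V_DS ≥ V_GS − V_t = 1.12 V; 13.6 ≥ 1.12 ✓.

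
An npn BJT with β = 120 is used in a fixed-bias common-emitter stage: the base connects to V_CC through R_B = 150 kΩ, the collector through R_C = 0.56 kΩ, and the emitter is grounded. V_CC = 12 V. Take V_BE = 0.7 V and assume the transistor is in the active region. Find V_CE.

Base loop: V_CC = I_B·R_B + V_BE, so I_B = (12 − 0.7)/150 kΩ = 0.0753 mA.
In the active region I_C = β·I_B = 120 × 0.0753 = 9.04 mA.
Collector loop: V_CE = V_CC − I_C·R_C = 12 − 9.04×0.56 = 6.94 V.
Since V_CE = 6.94 V > V_CE(sat) ≈ 0.2 V, the transistor is in the active region as assumed.

V_CE ≈ 6.9 V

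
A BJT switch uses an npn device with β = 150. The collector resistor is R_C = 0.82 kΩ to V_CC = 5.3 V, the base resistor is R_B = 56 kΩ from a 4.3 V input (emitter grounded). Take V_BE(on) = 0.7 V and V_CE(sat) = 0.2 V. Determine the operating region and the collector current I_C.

saturation; I_C ≈ 6.2 mA

Assume active: I_B = (4.3 − 0.7)/56 = 0.0643 mA, giving I_C = β·I_B = 9.64 mA.
But then V_CE = 5.3 − 9.64×0.82 = -2.61 V < V_CE(sat) = 0.2 V — impossible in the active region.
So the transistor is saturated. With V_CE = 0.2 V, I_C = (V_CC − 0.2)/R_C = 5.1/0.82 = 6.22 mA.
Check: β·I_B = 9.64 mA > I_C = 6.22 mA, confirming saturation.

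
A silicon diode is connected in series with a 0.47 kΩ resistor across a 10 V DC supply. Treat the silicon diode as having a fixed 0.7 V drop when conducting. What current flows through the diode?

KVL around the loop: 10 = V_D + I·R = 0.7 + I × 0.47 kΩ.
So I = (10 − 0.7) / 0.47 kΩ = 9.3 / 0.47 = 19.8 mA.

I ≈ 20 mA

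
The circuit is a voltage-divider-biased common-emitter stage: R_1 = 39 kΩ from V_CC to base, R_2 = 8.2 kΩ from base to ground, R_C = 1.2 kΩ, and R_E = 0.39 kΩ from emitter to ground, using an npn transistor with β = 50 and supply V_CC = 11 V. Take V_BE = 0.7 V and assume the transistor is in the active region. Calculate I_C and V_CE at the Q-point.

I_C ≈ 2.3 mA, V_CE ≈ 7.4 V

Thevenize the base divider: V_Th = V_CC·R_2/(R_1+R_2) = 11×8.2/47.2 = 1.91 V, R_Th = R_1‖R_2 = 6.78 kΩ.
Base-emitter loop: V_Th = I_B·R_Th + V_BE + (β+1)I_B·R_E, so I_B = (1.91 − 0.7) / (6.78 + 51×0.39) = 0.0454 mA.
I_C = β·I_B = 50×0.0454 = 2.27 mA, and I_E = (β+1)I_B = 2.32 mA.
V_CE = V_CC − I_C·R_C − I_E·R_E = 11 − 2.27×1.2 − 2.32×0.39 = 7.37 V.
V_CE = 7.37 V > 0.2 V confirms active-region operation.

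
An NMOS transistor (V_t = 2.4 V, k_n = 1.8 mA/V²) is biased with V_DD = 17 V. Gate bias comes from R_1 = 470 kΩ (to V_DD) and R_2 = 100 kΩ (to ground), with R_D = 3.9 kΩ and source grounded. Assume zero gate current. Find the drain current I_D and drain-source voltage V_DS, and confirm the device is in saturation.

V_G = V_DD·R_2/(R_1+R_2) = 17×100/570 = 2.98 V. With the source grounded, V_GS = V_G = 2.98 V.
Assume saturation: I_D = (k_n/2)(V_GS − V_t)² = (1.8/2)×(2.98 − 2.4)² = 0.9×0.582² = 0.305 mA.
V_DS = V_DD − I_D·R_D = 17 − 0.305×3.9 = 15.8 V.
Saturation requires V_DS ≥ V_GS − V_t = 0.582 V; 15.8 ≥ 0.582 ✓.

I_D ≈ 0.31 mA, V_DS ≈ 16 V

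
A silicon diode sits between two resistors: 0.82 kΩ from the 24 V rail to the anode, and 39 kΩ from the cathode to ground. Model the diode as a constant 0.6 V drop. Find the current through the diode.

I ≈ 0.59 mA

The two resistors are in series with the diode, so KVL gives 24 = I·0.82 + 0.6 + I·39.
I = (24 − 0.6) / (0.82 + 39) kΩ = 23.4 / 39.8 = 0.588 mA.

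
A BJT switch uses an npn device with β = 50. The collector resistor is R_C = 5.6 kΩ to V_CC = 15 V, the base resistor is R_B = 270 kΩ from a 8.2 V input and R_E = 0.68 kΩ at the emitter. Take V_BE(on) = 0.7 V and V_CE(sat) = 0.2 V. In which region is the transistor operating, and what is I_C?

Assume active. Base-emitter loop: I_B = (V_BB − V_BE)/(R_B + (β+1)R_E) = (8.2 − 0.7)/(270 + 51×0.68) = 0.0246 mA.
I_C = β·I_B = 50×0.0246 = 1.23 mA.
V_CE = V_CC − I_C·R_C − I_E·R_E = 15 − 1.23×5.6 − 1.26×0.68 = 7.25 V > V_CE(sat), so the active-region assumption holds.

active; I_C ≈ 1.2 mA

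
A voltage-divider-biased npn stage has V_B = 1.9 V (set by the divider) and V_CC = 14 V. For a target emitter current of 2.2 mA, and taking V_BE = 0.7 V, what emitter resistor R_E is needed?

V_E = V_B − V_BE = 1.9 − 0.7 = 1.2 V.
R_E = V_E / I_E = 1.2 / 2.2 = 0.545 kΩ.

R_E ≈ 0.55 kΩ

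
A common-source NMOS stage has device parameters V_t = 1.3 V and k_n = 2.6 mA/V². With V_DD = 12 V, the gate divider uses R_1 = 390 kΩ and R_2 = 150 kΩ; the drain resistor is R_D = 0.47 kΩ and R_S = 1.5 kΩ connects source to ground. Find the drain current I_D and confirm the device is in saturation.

V_G = V_DD·R_2/(R_1+R_2) = 12×150/540 = 3.33 V.
Assume saturation: I_D = (k_n/2)(V_GS − V_t)² with V_GS = V_G − I_D·R_S = 3.33 − 1.5·I_D.
Substituting gives 2.93·I_D² − 8.93·I_D + 5.37 = 0, with roots I_D = 0.825 or 2.23 mA.
The root I_D = 2.23 mA gives V_GS = -0.00925 V ≤ V_t, so take I_D = 0.825 mA.
Then V_GS = 2.1 V and V_DS = V_DD − I_D(R_D+R_S) = 12 − 0.825×1.97 = 10.4 V.
Saturation requires V_DS ≥ V_GS − V_t = 0.796 V; 10.4 ≥ 0.796 ✓.

I_D ≈ 0.82 mA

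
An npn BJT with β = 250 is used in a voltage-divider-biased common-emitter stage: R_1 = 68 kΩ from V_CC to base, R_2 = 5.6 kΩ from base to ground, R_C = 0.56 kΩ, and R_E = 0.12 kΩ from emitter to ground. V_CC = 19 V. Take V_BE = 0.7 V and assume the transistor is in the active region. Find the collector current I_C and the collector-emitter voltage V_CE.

Thevenize the base divider: V_Th = V_CC·R_2/(R_1+R_2) = 19×5.6/73.6 = 1.45 V, R_Th = R_1‖R_2 = 5.17 kΩ.
Base-emitter loop: V_Th = I_B·R_Th + V_BE + (β+1)I_B·R_E, so I_B = (1.45 − 0.7) / (5.17 + 251×0.12) = 0.0211 mA.
I_C = β·I_B = 250×0.0211 = 5.28 mA, and I_E = (β+1)I_B = 5.3 mA.
V_CE = V_CC − I_C·R_C − I_E·R_E = 19 − 5.28×0.56 − 5.3×0.12 = 15.4 V.
V_CE = 15.4 V > 0.2 V confirms active-region operation.

I_C ≈ 5.3 mA, V_CE ≈ 15 V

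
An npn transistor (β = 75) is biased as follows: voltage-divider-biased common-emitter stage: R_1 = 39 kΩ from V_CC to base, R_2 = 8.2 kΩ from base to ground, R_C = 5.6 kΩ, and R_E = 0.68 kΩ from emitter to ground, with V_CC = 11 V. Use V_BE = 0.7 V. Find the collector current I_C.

Thevenize the base divider: V_Th = V_CC·R_2/(R_1+R_2) = 11×8.2/47.2 = 1.91 V, R_Th = R_1‖R_2 = 6.78 kΩ.
Base-emitter loop: V_Th = I_B·R_Th + V_BE + (β+1)I_B·R_E, so I_B = (1.91 − 0.7) / (6.78 + 76×0.68) = 0.0207 mA.
I_C = β·I_B = 75×0.0207 = 1.55 mA, and I_E = (β+1)I_B = 1.57 mA.
V_CE = V_CC − I_C·R_C − I_E·R_E = 11 − 1.55×5.6 − 1.57×0.68 = 1.23 V.
V_CE = 1.23 V > 0.2 V confirms active-region operation.

I_C ≈ 1.6 mA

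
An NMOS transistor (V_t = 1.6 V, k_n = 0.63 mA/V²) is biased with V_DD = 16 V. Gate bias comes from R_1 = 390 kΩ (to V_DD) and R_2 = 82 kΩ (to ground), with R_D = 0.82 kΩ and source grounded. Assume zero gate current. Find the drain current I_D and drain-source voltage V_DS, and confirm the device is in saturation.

V_G = V_DD·R_2/(R_1+R_2) = 16×82/472 = 2.78 V. With the source grounded, V_GS = V_G = 2.78 V.
Assume saturation: I_D = (k_n/2)(V_GS − V_t)² = (0.63/2)×(2.78 − 1.6)² = 0.315×1.18² = 0.438 mA.
V_DS = V_DD − I_D·R_D = 16 − 0.438×0.82 = 15.6 V.
Saturation requires V_DS ≥ V_GS − V_t = 1.18 V; 15.6 ≥ 1.18 ✓.

I_D ≈ 0.44 mA, V_DS ≈ 16 V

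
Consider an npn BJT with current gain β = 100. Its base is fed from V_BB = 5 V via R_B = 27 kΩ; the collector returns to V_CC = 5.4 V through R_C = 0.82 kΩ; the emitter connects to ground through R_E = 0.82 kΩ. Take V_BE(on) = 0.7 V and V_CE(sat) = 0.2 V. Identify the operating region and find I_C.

saturation; I_C ≈ 3.1 mA

Assume active: I_B = (5 − 0.7)/(27 + 101×0.82) = 0.0392 mA, I_C = β·I_B = 3.92 mA.
Then V_CE = 5.4 − 3.92×0.82 − 3.95×0.82 = -1.05 V < 0.2 V — the active assumption fails.
Re-solve with V_CE = 0.2 V. KCL at the emitter: V_E/R_E = (V_BB−0.7−V_E)/R_B + (V_CC−0.2−V_E)/R_C, giving V_E = 2.63 V.
I_C = (V_CC − 0.2 − V_E)/R_C = (5.2 − 2.63)/0.82 = 3.14 mA.
Check: I_B = (4.3 − 2.63)/27 = 0.062 mA, and β·I_B = 6.2 mA > I_C, confirming saturation.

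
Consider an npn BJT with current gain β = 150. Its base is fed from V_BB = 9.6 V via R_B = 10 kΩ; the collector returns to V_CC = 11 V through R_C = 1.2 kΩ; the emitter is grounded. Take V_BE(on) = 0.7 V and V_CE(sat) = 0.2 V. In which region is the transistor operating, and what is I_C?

Assume active: I_B = (9.6 − 0.7)/10 = 0.89 mA, giving I_C = β·I_B = 134 mA.
But then V_CE = 11 − 134×1.2 = -149 V < V_CE(sat) = 0.2 V — impossible in the active region.
So the transistor is saturated. With V_CE = 0.2 V, I_C = (V_CC − 0.2)/R_C = 10.8/1.2 = 9 mA.
Check: β·I_B = 134 mA > I_C = 9 mA, confirming saturation.

saturation; I_C ≈ 9 mA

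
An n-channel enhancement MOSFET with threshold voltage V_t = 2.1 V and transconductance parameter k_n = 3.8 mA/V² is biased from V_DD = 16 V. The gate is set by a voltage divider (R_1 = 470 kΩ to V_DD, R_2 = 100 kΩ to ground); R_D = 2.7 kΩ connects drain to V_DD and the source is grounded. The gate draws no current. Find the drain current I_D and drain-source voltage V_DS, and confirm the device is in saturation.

V_G = V_DD·R_2/(R_1+R_2) = 16×100/570 = 2.81 V. With the source grounded, V_GS = V_G = 2.81 V.
Assume saturation: I_D = (k_n/2)(V_GS − V_t)² = (3.8/2)×(2.81 − 2.1)² = 1.9×0.707² = 0.95 mA.
V_DS = V_DD − I_D·R_D = 16 − 0.95×2.7 = 13.4 V.
Saturation requires V_DS ≥ V_GS − V_t = 0.707 V; 13.4 ≥ 0.707 ✓.

I_D ≈ 0.95 mA, V_DS ≈ 13 V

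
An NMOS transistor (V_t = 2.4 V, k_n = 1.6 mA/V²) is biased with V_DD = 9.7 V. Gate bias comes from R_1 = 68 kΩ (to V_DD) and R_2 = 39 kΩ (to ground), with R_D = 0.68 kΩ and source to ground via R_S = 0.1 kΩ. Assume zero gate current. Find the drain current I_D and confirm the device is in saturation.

V_G = V_DD·R_2/(R_1+R_2) = 9.7×39/107 = 3.54 V.
Assume saturation: I_D = (k_n/2)(V_GS − V_t)² with V_GS = V_G − I_D·R_S = 3.54 − 0.1·I_D.
Substituting gives 0.008·I_D² − 1.18·I_D + 1.03 = 0, with roots I_D = 0.878 or 147 mA.
The root I_D = 147 mA gives V_GS = -11.1 V ≤ V_t, so take I_D = 0.878 mA.
Then V_GS = 3.45 V and V_DS = V_DD − I_D(R_D+R_S) = 9.7 − 0.878×0.78 = 9.02 V.
Saturation requires V_DS ≥ V_GS − V_t = 1.05 V; 9.02 ≥ 1.05 ✓.

I_D ≈ 0.88 mA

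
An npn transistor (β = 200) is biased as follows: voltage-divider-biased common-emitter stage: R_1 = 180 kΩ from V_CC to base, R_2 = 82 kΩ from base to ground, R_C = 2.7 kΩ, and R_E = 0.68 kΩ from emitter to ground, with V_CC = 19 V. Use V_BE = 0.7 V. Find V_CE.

Thevenize the base divider: V_Th = V_CC·R_2/(R_1+R_2) = 19×82/262 = 5.95 V, R_Th = R_1‖R_2 = 56.3 kΩ.
Base-emitter loop: V_Th = I_B·R_Th + V_BE + (β+1)I_B·R_E, so I_B = (5.95 − 0.7) / (56.3 + 201×0.68) = 0.0272 mA.
I_C = β·I_B = 200×0.0272 = 5.44 mA, and I_E = (β+1)I_B = 5.46 mA.
V_CE = V_CC − I_C·R_C − I_E·R_E = 19 − 5.44×2.7 − 5.46×0.68 = 0.606 V.
V_CE = 0.606 V > 0.2 V confirms active-region operation.

V_CE ≈ 0.61 V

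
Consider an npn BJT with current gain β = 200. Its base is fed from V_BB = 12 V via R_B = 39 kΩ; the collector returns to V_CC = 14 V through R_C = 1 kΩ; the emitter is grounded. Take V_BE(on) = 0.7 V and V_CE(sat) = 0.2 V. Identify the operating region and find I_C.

Assume active: I_B = (12 − 0.7)/39 = 0.29 mA, giving I_C = β·I_B = 57.9 mA.
But then V_CE = 14 − 57.9×1 = -43.9 V < V_CE(sat) = 0.2 V — impossible in the active region.
So the transistor is saturated. With V_CE = 0.2 V, I_C = (V_CC − 0.2)/R_C = 13.8/1 = 13.8 mA.
Check: β·I_B = 57.9 mA > I_C = 13.8 mA, confirming saturation.

saturation; I_C ≈ 14 mA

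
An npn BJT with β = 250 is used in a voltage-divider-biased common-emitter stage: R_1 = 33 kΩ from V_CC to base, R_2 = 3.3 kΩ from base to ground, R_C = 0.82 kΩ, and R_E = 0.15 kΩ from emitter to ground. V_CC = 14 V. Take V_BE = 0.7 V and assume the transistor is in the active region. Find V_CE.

V_CE ≈ 11 V

Thevenize the base divider: V_Th = V_CC·R_2/(R_1+R_2) = 14×3.3/36.3 = 1.27 V, R_Th = R_1‖R_2 = 3 kΩ.
Base-emitter loop: V_Th = I_B·R_Th + V_BE + (β+1)I_B·R_E, so I_B = (1.27 − 0.7) / (3 + 251×0.15) = 0.0141 mA.
I_C = β·I_B = 250×0.0141 = 3.52 mA, and I_E = (β+1)I_B = 3.54 mA.
V_CE = V_CC − I_C·R_C − I_E·R_E = 14 − 3.52×0.82 − 3.54×0.15 = 10.6 V.
V_CE = 10.6 V > 0.2 V confirms active-region operation.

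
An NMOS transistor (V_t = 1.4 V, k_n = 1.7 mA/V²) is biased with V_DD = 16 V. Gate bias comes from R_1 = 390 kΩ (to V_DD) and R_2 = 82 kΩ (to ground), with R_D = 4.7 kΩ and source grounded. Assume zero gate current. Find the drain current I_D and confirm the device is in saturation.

I_D ≈ 1.6 mA

V_G = V_DD·R_2/(R_1+R_2) = 16×82/472 = 2.78 V. With the source grounded, V_GS = V_G = 2.78 V.
Assume saturation: I_D = (k_n/2)(V_GS − V_t)² = (1.7/2)×(2.78 − 1.4)² = 0.85×1.38² = 1.62 mA.
V_DS = V_DD − I_D·R_D = 16 − 1.62×4.7 = 8.4 V.
Saturation requires V_DS ≥ V_GS − V_t = 1.38 V; 8.4 ≥ 1.38 ✓.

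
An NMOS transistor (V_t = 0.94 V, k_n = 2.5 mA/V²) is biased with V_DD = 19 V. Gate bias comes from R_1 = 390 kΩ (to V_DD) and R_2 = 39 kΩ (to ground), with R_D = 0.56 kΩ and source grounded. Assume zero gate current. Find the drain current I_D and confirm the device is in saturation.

I_D ≈ 0.77 mA

V_G = V_DD·R_2/(R_1+R_2) = 19×39/429 = 1.73 V. With the source grounded, V_GS = V_G = 1.73 V.
Assume saturation: I_D = (k_n/2)(V_GS − V_t)² = (2.5/2)×(1.73 − 0.94)² = 1.25×0.787² = 0.775 mA.
V_DS = V_DD − I_D·R_D = 19 − 0.775×0.56 = 18.6 V.
Saturation requires V_DS ≥ V_GS − V_t = 0.787 V; 18.6 ≥ 0.787 ✓.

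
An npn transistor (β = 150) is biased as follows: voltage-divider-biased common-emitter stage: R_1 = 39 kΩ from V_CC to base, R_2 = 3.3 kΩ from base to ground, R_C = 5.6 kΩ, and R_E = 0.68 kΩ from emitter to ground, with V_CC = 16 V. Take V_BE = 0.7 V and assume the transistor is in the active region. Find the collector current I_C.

Thevenize the base divider: V_Th = V_CC·R_2/(R_1+R_2) = 16×3.3/42.3 = 1.25 V, R_Th = R_1‖R_2 = 3.04 kΩ.
Base-emitter loop: V_Th = I_B·R_Th + V_BE + (β+1)I_B·R_E, so I_B = (1.25 − 0.7) / (3.04 + 151×0.68) = 0.00519 mA.
I_C = β·I_B = 150×0.00519 = 0.778 mA, and I_E = (β+1)I_B = 0.783 mA.
V_CE = V_CC − I_C·R_C − I_E·R_E = 16 − 0.778×5.6 − 0.783×0.68 = 11.1 V.
V_CE = 11.1 V > 0.2 V confirms active-region operation.

I_C ≈ 0.78 mA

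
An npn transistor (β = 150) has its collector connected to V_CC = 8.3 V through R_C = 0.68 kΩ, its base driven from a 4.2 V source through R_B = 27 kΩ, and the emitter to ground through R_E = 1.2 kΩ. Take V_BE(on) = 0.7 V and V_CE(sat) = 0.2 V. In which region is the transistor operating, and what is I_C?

Assume active. Base-emitter loop: I_B = (V_BB − V_BE)/(R_B + (β+1)R_E) = (4.2 − 0.7)/(27 + 151×1.2) = 0.0168 mA.
I_C = β·I_B = 150×0.0168 = 2.52 mA.
V_CE = V_CC − I_C·R_C − I_E·R_E = 8.3 − 2.52×0.68 − 2.54×1.2 = 3.54 V > V_CE(sat), so the active-region assumption holds.

active; I_C ≈ 2.5 mA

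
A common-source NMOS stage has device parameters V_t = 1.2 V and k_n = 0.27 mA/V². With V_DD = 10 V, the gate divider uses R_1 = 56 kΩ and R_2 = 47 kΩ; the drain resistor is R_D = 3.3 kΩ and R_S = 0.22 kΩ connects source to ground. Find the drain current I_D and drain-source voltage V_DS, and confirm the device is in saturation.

I_D ≈ 1.3 mA, V_DS ≈ 5.5 V

V_G = V_DD·R_2/(R_1+R_2) = 10×47/103 = 4.56 V.
Assume saturation: I_D = (k_n/2)(V_GS − V_t)² with V_GS = V_G − I_D·R_S = 4.56 − 0.22·I_D.
Substituting gives 0.00653·I_D² − 1.2·I_D + 1.53 = 0, with roots I_D = 1.28 or 182 mA.
The root I_D = 182 mA gives V_GS = -35.6 V ≤ V_t, so take I_D = 1.28 mA.
Then V_GS = 4.28 V and V_DS = V_DD − I_D(R_D+R_S) = 10 − 1.28×3.52 = 5.49 V.
Saturation requires V_DS ≥ V_GS − V_t = 3.08 V; 5.49 ≥ 3.08 ✓.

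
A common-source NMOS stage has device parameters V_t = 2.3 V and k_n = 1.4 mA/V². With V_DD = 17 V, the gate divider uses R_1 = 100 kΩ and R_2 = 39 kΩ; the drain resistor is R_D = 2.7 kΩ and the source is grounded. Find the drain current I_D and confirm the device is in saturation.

I_D ≈ 4.3 mA

V_G = V_DD·R_2/(R_1+R_2) = 17×39/139 = 4.77 V. With the source grounded, V_GS = V_G = 4.77 V.
Assume saturation: I_D = (k_n/2)(V_GS − V_t)² = (1.4/2)×(4.77 − 2.3)² = 0.7×2.47² = 4.27 mA.
V_DS = V_DD − I_D·R_D = 17 − 4.27×2.7 = 5.47 V.
Saturation requires V_DS ≥ V_GS − V_t = 2.47 V; 5.47 ≥ 2.47 ✓.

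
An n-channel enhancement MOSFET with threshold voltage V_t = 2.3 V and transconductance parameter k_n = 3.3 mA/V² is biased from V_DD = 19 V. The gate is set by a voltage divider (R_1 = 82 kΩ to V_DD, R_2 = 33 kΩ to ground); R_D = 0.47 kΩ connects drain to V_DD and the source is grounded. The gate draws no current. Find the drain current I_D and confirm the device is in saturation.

I_D ≈ 16 mA

V_G = V_DD·R_2/(R_1+R_2) = 19×33/115 = 5.45 V. With the source grounded, V_GS = V_G = 5.45 V.
Assume saturation: I_D = (k_n/2)(V_GS − V_t)² = (3.3/2)×(5.45 − 2.3)² = 1.65×3.15² = 16.4 mA.
V_DS = V_DD − I_D·R_D = 19 − 16.4×0.47 = 11.3 V.
Saturation requires V_DS ≥ V_GS − V_t = 3.15 V; 11.3 ≥ 3.15 ✓.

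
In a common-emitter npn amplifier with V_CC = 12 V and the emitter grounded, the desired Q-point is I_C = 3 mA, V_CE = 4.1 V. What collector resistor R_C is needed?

Collector loop: V_CC = I_C·R_C + V_CE.
R_C = (V_CC − V_CE)/I_C = (12 − 4.1)/3 = 2.63 kΩ.

R_C ≈ 2.6 kΩ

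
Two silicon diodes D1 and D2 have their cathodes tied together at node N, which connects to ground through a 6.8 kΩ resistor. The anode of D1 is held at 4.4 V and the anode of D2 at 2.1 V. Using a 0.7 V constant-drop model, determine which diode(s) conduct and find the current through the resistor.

Assume both conduct. Then node N would need to be at both 4.4−0.7 = 3.7 V and 2.1−0.7 = 1.4 V, which is impossible.
Assume only D1 conducts: V_N = 4.4 − 0.7 = 3.7 V, so I_R = 3.7/6.8 = 0.544 mA.
Check D2: its anode-to-cathode voltage is 2.1 − 3.7 = -1.6 V < 0.7 V, so it is off. The assumption is consistent.

Only D1 conducts; I_R ≈ 0.54 mA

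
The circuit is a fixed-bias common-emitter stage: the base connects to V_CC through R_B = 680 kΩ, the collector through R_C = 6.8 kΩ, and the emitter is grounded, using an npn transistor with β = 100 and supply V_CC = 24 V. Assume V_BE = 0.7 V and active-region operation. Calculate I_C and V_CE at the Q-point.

Base loop: V_CC = I_B·R_B + V_BE, so I_B = (24 − 0.7)/680 kΩ = 0.0343 mA.
In the active region I_C = β·I_B = 100 × 0.0343 = 3.43 mA.
Collector loop: V_CE = V_CC − I_C·R_C = 24 − 3.43×6.8 = 0.7 V.
Since V_CE = 0.7 V > V_CE(sat) ≈ 0.2 V, the transistor is in the active region as assumed.

I_C ≈ 3.4 mA, V_CE ≈ 0.7 V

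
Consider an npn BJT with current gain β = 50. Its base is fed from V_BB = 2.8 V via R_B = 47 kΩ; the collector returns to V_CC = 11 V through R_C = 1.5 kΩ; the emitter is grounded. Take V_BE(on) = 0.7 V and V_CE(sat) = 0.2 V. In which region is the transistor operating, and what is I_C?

active; I_C ≈ 2.2 mA

Assume active. Base-emitter loop: I_B = (V_BB − V_BE)/R_B = (2.8 − 0.7)/47 = 0.0447 mA.
I_C = β·I_B = 50×0.0447 = 2.23 mA.
V_CE = V_CC − I_C·R_C = 11 − 2.23×1.5 = 7.65 V > V_CE(sat), so the active-region assumption holds.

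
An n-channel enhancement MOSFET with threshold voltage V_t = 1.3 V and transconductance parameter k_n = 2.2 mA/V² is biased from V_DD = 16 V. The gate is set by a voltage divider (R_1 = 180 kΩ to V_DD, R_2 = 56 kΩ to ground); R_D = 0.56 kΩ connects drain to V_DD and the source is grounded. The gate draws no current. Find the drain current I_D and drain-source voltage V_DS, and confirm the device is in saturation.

V_G = V_DD·R_2/(R_1+R_2) = 16×56/236 = 3.8 V. With the source grounded, V_GS = V_G = 3.8 V.
Assume saturation: I_D = (k_n/2)(V_GS − V_t)² = (2.2/2)×(3.8 − 1.3)² = 1.1×2.5² = 6.86 mA.
V_DS = V_DD − I_D·R_D = 16 − 6.86×0.56 = 12.2 V.
Saturation requires V_DS ≥ V_GS − V_t = 2.5 V; 12.2 ≥ 2.5 ✓.

I_D ≈ 6.9 mA, V_DS ≈ 12 V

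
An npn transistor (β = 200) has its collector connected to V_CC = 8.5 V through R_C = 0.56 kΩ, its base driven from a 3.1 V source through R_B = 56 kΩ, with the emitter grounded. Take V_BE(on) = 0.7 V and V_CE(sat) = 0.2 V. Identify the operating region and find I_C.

active; I_C ≈ 8.6 mA

Assume active. Base-emitter loop: I_B = (V_BB − V_BE)/R_B = (3.1 − 0.7)/56 = 0.0429 mA.
I_C = β·I_B = 200×0.0429 = 8.57 mA.
V_CE = V_CC − I_C·R_C = 8.5 − 8.57×0.56 = 3.7 V > V_CE(sat), so the active-region assumption holds.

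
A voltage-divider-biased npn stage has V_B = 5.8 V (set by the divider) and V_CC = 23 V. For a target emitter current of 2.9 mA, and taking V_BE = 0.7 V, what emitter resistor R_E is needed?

V_E = V_B − V_BE = 5.8 − 0.7 = 5.1 V.
R_E = V_E / I_E = 5.1 / 2.9 = 1.76 kΩ.

R_E ≈ 1.8 kΩ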